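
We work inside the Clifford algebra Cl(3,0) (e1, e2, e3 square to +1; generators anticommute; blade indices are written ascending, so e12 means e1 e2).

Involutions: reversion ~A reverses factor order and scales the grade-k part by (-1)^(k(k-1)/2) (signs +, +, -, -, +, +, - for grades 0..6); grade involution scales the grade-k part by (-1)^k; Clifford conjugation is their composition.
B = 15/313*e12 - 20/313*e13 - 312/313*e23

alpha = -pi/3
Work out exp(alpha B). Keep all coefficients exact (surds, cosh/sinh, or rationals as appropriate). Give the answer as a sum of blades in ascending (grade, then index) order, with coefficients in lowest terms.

B^2 term by term: the squares give (15/313)^2*(e12)^2 + (-20/313)^2*(e13)^2 + (-312/313)^2*(e23)^2 = 225/97969*(-1) + 400/97969*(-1) + 97344/97969*(-1) = -1 (each basis 2-blade squares to minus the product of its generators' squares); cross terms between blades sharing an index anticommute and cancel. So B^2 = -1.
B^2 = -1 — since the square is negative, the closed form is circular: l = 1, alpha*l = -pi/3, so exp(alpha B) = cos(-pi/3) + (sin(-pi/3)/1)*B = 1/2 + (-sqrt(3)/2)*B.
Answer: 1/2 - 15*sqrt(3)/626*e12 + 10*sqrt(3)/313*e13 + 156*sqrt(3)/313*e23


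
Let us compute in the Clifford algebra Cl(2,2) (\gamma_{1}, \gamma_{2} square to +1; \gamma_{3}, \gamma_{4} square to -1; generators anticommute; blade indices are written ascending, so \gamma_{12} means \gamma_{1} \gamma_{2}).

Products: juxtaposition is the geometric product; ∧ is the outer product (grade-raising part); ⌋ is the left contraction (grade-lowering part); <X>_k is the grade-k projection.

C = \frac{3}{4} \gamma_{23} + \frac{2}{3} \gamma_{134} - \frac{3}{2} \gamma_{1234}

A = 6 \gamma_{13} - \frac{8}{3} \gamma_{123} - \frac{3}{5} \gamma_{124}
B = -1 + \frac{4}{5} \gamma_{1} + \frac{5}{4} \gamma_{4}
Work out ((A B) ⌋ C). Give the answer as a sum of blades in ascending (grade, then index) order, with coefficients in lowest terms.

step 1: -\frac{24}{5} \gamma_{3} + \frac{3}{4} \gamma_{12} - 6 \gamma_{13} - \frac{32}{15} \gamma_{23} - \frac{12}{25} \gamma_{24} + \frac{8}{3} \gamma_{123} + \frac{3}{5} \gamma_{124} + \frac{15}{2} \gamma_{134} - \frac{10}{3} \gamma_{1234}
step 2: -\frac{8}{5} + \frac{153}{20} \gamma_{2} + \frac{9}{10} \gamma_{3} - 8 \gamma_{4} - \frac{18}{25} \gamma_{13} - 9 \gamma_{24} + \frac{9}{8} \gamma_{34} - \frac{36}{5} \gamma_{124}
Answer: -\frac{8}{5} + \frac{153}{20} \gamma_{2} + \frac{9}{10} \gamma_{3} - 8 \gamma_{4} - \frac{18}{25} \gamma_{13} - 9 \gamma_{24} + \frac{9}{8} \gamma_{34} - \frac{36}{5} \gamma_{124}


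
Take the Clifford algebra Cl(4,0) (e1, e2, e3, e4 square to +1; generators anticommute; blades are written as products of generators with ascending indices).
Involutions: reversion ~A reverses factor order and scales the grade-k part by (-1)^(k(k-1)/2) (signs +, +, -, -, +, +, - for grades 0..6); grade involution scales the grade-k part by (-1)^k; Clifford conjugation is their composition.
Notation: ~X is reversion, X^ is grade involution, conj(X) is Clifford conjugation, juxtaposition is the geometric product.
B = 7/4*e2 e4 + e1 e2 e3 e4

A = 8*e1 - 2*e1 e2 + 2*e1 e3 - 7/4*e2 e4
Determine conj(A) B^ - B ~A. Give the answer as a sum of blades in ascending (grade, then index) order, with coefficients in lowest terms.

first term: -49/16 + 7/4*e1 e3 + 7/2*e1 e4 - 2*e2 e4 - 2*e3 e4 - 14*e1 e2 e4 - 8*e2 e3 e4 + 7/2*e1 e2 e3 e4
second term: -49/16 + 7/4*e1 e3 - 7/2*e1 e4 - 2*e2 e4 - 2*e3 e4 + 14*e1 e2 e4 - 8*e2 e3 e4 + 7/2*e1 e2 e3 e4
Answer: 7*e1 e4 - 28*e1 e2 e4


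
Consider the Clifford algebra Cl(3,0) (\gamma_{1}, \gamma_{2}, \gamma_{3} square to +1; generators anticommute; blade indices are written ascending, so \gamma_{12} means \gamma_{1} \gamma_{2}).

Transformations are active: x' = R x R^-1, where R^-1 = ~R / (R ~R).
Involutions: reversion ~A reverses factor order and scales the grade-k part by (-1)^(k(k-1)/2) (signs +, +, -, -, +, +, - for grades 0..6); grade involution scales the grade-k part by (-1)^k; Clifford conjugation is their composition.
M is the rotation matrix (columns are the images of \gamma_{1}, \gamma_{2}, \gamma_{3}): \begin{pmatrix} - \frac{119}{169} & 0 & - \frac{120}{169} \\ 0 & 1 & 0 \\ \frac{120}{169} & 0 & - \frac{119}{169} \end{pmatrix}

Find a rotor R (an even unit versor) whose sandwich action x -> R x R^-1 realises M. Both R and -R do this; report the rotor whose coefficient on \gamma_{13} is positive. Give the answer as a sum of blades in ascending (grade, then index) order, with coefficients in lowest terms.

Method: write R = a + b12*\gamma_{12} + b13*\gamma_{13} + b23*\gamma_{23} with a^2 + b12^2 + b13^2 + b23^2 = 1 (so R^-1 = ~R). Expanding the columns R e_j ~R gives tr M = 4a^2 - 1 and, from the antisymmetric part, M21 - M12 = -4a*b12, M13 - M31 = 4a*b13, M32 - M23 = -4a*b23.
Here tr M = -\frac{69}{169}, so a^2 = (1 + tr M)/4 = \frac{25}{169} and a = ±\frac{5}{13}. Taking a = \frac{5}{13}: M21 - M12 = 0, M13 - M31 = -\frac{240}{169}, M32 - M23 = 0, giving b12 = 0, b13 = -\frac{12}{13}, b23 = 0, i.e. R = \frac{5}{13} - \frac{12}{13} \gamma_{13}.
Its \gamma_{13} coefficient is negative, so report the other preimage -R.
Answer: -\frac{5}{13} + \frac{12}{13} \gamma_{13}. Why the constraint matters: R and -R act identically through the sandwich — M has trace -\frac{69}{169} either way — so only the sign condition on \gamma_{13} picks one of the two preimages.


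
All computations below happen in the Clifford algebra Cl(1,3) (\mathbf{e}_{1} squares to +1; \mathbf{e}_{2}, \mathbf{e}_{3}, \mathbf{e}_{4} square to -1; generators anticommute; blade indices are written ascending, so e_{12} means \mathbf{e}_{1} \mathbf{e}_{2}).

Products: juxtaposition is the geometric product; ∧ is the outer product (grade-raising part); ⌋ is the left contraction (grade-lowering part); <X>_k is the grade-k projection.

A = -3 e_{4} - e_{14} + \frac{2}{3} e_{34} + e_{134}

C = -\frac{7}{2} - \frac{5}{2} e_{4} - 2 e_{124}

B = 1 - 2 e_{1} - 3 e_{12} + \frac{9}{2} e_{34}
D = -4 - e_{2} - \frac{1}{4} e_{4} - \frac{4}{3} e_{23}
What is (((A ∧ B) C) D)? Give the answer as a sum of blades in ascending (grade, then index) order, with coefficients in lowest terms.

step 1: -3 e_{4} - 7 e_{14} + \frac{2}{3} e_{34} + 9 e_{124} - \frac{1}{3} e_{134} - 2 e_{1234}
step 2: \frac{21}{2} - \frac{35}{2} e_{1} - 14 e_{2} - \frac{7}{3} e_{3} + \frac{21}{2} e_{4} + \frac{33}{2} e_{12} - \frac{5}{6} e_{13} + \frac{49}{2} e_{14} - \frac{2}{3} e_{23} - \frac{7}{3} e_{34} - \frac{11}{3} e_{123} - \frac{63}{2} e_{124} + \frac{7}{6} e_{134} + 7 e_{1234}
step 3: -\frac{3907}{72} + \frac{6317}{72} e_{1} + \frac{875}{18} e_{2} - \frac{37}{4} e_{3} - \frac{357}{8} e_{4} - \frac{3979}{72} e_{12} + \frac{703}{24} e_{13} - \frac{1267}{24} e_{14} - \frac{41}{3} e_{23} + \frac{154}{9} e_{24} + \frac{119}{12} e_{34} + \frac{467}{12} e_{123} + \frac{10427}{72} e_{124} - \frac{947}{24} e_{134} - \frac{23}{2} e_{234} - \frac{731}{12} e_{1234}
Answer: -\frac{3907}{72} + \frac{6317}{72} e_{1} + \frac{875}{18} e_{2} - \frac{37}{4} e_{3} - \frac{357}{8} e_{4} - \frac{3979}{72} e_{12} + \frac{703}{24} e_{13} - \frac{1267}{24} e_{14} - \frac{41}{3} e_{23} + \frac{154}{9} e_{24} + \frac{119}{12} e_{34} + \frac{467}{12} e_{123} + \frac{10427}{72} e_{124} - \frac{947}{24} e_{134} - \frac{23}{2} e_{234} - \frac{731}{12} e_{1234}


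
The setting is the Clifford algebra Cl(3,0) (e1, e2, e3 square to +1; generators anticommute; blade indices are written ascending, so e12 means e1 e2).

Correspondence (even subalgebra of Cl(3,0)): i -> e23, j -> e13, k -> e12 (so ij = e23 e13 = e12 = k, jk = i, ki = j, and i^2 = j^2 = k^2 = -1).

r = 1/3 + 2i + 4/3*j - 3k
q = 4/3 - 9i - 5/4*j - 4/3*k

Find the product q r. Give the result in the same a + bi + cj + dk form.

In blades: q = 4/3 - 4/3*e12 - 5/4*e13 - 9*e23, r = 1/3 - 3*e12 + 4/3*e13 + 2*e23.
Distribute q over r term by term (generator squares from the signature, products reordered to ascending indices): (4/3)*r = 4/9 - 4*e12 + 16/9*e13 + 8/3*e23; (-4/3*e12)*r = -4 - 4/9*e12 - 8/3*e13 + 16/9*e23; (-5/4*e13)*r = 5/3 + 5/2*e12 - 5/12*e13 + 15/4*e23; (-9*e23)*r = 18 - 12*e12 - 27*e13 - 3*e23.
Sum: 145/9 - 251/18*e12 - 1019/36*e13 + 187/36*e23; translating back through the correspondence:
Answer: 145/9 + 187/36*i - 1019/36*j - 251/18*k


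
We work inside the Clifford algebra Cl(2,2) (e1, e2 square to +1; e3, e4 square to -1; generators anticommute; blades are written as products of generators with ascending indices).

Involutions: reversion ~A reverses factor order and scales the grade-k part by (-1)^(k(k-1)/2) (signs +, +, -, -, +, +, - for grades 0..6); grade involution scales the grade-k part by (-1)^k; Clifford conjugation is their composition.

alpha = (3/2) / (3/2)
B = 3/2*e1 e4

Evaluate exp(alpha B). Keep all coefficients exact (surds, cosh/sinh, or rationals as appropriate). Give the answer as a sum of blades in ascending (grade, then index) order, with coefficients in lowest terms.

B^2 = (3/2)^2*(e1 e4)^2 = 9/4*(+1) = 9/4 (a basis 2-blade squares to minus the product of its generators' squares).
B^2 = 9/4 — the positive square puts this in the hyperbolic regime; l = 3/2, alpha*l = 3/2, so exp(alpha B) = cosh(3/2) + (sinh(3/2)/(3/2))*B = cosh(3/2) + (2*sinh(3/2)/3)*B.
Answer: cosh(3/2) + sinh(3/2)*e1 e4


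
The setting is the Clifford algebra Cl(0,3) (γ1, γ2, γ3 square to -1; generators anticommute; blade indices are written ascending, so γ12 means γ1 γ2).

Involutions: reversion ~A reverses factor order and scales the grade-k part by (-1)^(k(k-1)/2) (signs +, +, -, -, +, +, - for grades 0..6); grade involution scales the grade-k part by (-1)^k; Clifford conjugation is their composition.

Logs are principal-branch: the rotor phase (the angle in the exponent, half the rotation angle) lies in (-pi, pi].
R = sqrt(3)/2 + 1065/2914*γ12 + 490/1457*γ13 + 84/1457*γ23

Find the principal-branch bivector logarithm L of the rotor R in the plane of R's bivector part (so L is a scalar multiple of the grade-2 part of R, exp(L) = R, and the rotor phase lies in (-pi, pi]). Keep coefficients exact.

The scalar part of R is sqrt(3)/2, which pins the rotor phase on the principal branch; dividing the bivector part by the sine of that phase recovers the unit plane, and L is the phase times that plane.
Concretely: cos(phase) = sqrt(3)/2 gives phase = ±pi/6, and since phase/sin(phase) is even the sign is immaterial: L = (phase/sin(phase)) * <R>_2 = (pi/3) * <R>_2.
Answer: 355*pi/2914*γ12 + 490*pi/4371*γ13 + 28*pi/1457*γ23


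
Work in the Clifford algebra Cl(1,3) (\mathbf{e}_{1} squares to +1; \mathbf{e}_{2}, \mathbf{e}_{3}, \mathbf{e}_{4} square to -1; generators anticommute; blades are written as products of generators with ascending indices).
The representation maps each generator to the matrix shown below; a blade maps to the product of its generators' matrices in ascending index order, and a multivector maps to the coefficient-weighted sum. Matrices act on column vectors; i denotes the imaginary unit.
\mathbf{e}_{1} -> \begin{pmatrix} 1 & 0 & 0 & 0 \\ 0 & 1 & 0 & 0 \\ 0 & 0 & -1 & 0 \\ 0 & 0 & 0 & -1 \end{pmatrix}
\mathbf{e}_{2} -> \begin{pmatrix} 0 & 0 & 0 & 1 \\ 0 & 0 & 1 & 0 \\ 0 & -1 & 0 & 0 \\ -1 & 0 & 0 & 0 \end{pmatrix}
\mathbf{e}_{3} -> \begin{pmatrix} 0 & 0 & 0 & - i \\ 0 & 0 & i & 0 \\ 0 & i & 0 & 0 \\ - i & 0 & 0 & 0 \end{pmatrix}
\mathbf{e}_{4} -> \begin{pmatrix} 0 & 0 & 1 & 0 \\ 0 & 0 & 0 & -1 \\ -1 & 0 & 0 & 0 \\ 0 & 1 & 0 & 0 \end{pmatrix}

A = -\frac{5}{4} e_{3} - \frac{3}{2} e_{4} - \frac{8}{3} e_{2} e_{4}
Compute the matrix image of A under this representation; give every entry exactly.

Bivector images (products of the table entries): rho(e_{2} e_{4}) = rho(\mathbf{e}_{2})rho(\mathbf{e}_{4}) = \begin{pmatrix} 0 & 1 & 0 & 0 \\ -1 & 0 & 0 & 0 \\ 0 & 0 & 0 & 1 \\ 0 & 0 & -1 & 0 \end{pmatrix}.
M = (-\frac{5}{4})*rho(e_{3}) + (-\frac{3}{2})*rho(e_{4}) + (-\frac{8}{3})*rho(e_{2} e_{4}), summed entrywise:
Answer: \begin{pmatrix} 0 & - \frac{8}{3} & - \frac{3}{2} & \frac{5 i}{4} \\ \frac{8}{3} & 0 & - \frac{5 i}{4} & \frac{3}{2} \\ \frac{3}{2} & - \frac{5 i}{4} & 0 & - \frac{8}{3} \\ \frac{5 i}{4} & - \frac{3}{2} & \frac{8}{3} & 0 \end{pmatrix}


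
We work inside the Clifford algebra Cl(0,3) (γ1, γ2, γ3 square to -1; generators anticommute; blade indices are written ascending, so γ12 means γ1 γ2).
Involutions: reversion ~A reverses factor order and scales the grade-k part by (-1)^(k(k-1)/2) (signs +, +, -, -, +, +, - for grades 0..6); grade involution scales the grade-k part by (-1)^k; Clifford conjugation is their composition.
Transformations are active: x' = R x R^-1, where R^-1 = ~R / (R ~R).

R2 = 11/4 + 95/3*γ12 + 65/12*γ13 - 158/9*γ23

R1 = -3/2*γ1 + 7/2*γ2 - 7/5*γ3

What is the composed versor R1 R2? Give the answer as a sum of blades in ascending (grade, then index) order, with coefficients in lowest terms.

Distribute over the terms of R1 (each basis-blade product reordered to ascending indices, repeated generators contracted through their squares):
(-3/2*γ1) R2 = -33/8*γ1 + 95/2*γ2 + 65/8*γ3 + 79/3*γ123
(7/2*γ2) R2 = 665/6*γ1 + 77/8*γ2 + 553/9*γ3 - 455/24*γ123
(-7/5*γ3) R2 = -91/12*γ1 + 1106/45*γ2 - 77/20*γ3 - 133/3*γ123
Summing the partial products and collecting blades:
Answer: 793/8*γ1 + 29413/360*γ2 + 23659/360*γ3 - 887/24*γ123


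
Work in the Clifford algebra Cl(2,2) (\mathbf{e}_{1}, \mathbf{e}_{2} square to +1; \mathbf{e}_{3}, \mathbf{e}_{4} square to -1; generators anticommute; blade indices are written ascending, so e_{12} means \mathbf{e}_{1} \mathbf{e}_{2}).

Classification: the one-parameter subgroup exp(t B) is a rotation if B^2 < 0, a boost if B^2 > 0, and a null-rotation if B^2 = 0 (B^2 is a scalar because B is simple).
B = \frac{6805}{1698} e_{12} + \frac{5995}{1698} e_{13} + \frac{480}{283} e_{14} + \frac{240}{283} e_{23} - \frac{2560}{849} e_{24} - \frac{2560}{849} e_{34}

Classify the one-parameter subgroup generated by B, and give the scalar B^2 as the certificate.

B^2 term by term: the squares give (\frac{6805}{1698})^2*(e_{12})^2 + (\frac{5995}{1698})^2*(e_{13})^2 + (\frac{480}{283})^2*(e_{14})^2 + (\frac{240}{283})^2*(e_{23})^2 + (-\frac{2560}{849})^2*(e_{24})^2 + (-\frac{2560}{849})^2*(e_{34})^2 = \frac{46308025}{2883204}*(-1) + \frac{35940025}{2883204}*(+1) + \frac{230400}{80089}*(+1) + \frac{57600}{80089}*(+1) + \frac{6553600}{720801}*(+1) + \frac{6553600}{720801}*(-1) = 0 (each basis 2-blade squares to minus the product of its generators' squares); cross terms between blades sharing an index anticommute and cancel; the commuting (index-disjoint) pairs give grade-4 terms 2*c*c'*(blade product), which cancel blade by blade — e_{1234}: -\frac{17420800}{720801} + \frac{15347200}{720801} + \frac{230400}{80089} = 0 — confirming B is simple. So B^2 = 0.
Answer: null-rotation, certificate B^2 = 0. No conjugation can change B^2 = 0; the sign gives the class.


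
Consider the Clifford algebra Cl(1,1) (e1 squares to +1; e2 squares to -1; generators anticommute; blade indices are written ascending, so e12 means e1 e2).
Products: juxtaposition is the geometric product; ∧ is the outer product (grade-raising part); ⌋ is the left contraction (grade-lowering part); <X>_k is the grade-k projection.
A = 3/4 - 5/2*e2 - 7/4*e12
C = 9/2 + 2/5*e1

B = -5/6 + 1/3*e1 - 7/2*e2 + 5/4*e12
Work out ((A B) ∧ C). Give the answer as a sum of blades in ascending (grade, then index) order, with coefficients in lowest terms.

step 1: -185/16 - 9*e1 + 1/24*e2 + 155/48*e12
step 2: -1665/32 - 361/8*e1 + 3/16*e2 + 6967/480*e12
Answer: -1665/32 - 361/8*e1 + 3/16*e2 + 6967/480*e12


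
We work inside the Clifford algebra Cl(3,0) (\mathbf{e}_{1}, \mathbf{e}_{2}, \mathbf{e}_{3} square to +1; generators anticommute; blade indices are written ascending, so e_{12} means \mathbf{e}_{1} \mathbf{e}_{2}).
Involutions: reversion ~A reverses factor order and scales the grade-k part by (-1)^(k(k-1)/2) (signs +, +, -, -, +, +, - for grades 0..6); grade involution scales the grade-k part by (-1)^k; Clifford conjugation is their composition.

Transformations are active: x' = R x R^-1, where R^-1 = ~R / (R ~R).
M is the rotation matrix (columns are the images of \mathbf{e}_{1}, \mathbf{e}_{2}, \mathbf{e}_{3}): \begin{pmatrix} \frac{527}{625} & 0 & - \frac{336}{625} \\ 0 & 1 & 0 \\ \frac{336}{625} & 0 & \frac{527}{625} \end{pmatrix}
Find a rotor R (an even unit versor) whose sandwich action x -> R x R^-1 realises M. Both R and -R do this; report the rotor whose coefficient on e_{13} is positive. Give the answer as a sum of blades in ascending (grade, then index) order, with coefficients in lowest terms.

Method: write R = a + b12*e_{12} + b13*e_{13} + b23*e_{23} with a^2 + b12^2 + b13^2 + b23^2 = 1 (so R^-1 = ~R). Expanding the columns R e_j ~R gives tr M = 4a^2 - 1 and, from the antisymmetric part, M21 - M12 = -4a*b12, M13 - M31 = 4a*b13, M32 - M23 = -4a*b23.
Here tr M = \frac{1679}{625}, so a^2 = (1 + tr M)/4 = \frac{576}{625} and a = ±\frac{24}{25}. Taking a = \frac{24}{25}: M21 - M12 = 0, M13 - M31 = -\frac{672}{625}, M32 - M23 = 0, giving b12 = 0, b13 = -\frac{7}{25}, b23 = 0, i.e. R = \frac{24}{25} - \frac{7}{25} e_{13}.
Its e_{13} coefficient is negative, so report the other preimage -R.
Answer: -\frac{24}{25} + \frac{7}{25} e_{13}. Note: both R and -R realise this M (trace \frac{1679}{625}); the covering map identifies them, and the e_{13}-coefficient sign is the tie-breaker.


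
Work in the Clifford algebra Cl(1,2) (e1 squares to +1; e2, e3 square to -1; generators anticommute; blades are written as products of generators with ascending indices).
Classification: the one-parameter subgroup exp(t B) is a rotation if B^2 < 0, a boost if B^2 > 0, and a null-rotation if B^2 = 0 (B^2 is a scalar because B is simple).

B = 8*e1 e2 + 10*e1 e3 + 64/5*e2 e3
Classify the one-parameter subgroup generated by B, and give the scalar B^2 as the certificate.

B^2 term by term: the squares give (8)^2*(e1 e2)^2 + (10)^2*(e1 e3)^2 + (64/5)^2*(e2 e3)^2 = 64*(+1) + 100*(+1) + 4096/25*(-1) = 4/25 (each basis 2-blade squares to minus the product of its generators' squares); cross terms between blades sharing an index anticommute and cancel. So B^2 = 4/25.
Answer: boost, certificate B^2 = 4/25. Note: conjugating B changes its blade decomposition but never the scalar B^2 = 4/25, whose sign settles the classification.


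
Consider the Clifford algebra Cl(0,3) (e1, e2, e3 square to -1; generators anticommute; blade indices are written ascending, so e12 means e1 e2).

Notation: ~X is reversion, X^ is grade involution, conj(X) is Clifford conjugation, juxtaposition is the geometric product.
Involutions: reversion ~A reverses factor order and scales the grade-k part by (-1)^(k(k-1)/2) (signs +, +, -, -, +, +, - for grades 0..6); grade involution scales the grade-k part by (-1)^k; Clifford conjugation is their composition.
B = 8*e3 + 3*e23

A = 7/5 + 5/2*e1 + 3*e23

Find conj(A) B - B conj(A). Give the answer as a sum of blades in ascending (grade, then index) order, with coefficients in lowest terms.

first term: 9 + 24*e2 + 56/5*e3 - 20*e13 + 21/5*e23 - 15/2*e123
second term: 9 - 24*e2 + 56/5*e3 + 20*e13 + 21/5*e23 - 15/2*e123
Answer: 48*e2 - 40*e13


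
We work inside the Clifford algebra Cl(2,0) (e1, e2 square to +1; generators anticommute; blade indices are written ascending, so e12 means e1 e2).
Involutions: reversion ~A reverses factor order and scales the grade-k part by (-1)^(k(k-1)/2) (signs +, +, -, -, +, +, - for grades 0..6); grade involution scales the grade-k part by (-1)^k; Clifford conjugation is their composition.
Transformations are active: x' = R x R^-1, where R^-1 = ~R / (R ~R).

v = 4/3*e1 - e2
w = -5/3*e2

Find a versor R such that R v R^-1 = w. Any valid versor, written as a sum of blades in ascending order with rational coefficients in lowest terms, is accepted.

Sketch: the shared square 25/9 makes R = v + w = 4/3*e1 - 8/3*e2 the natural versor; its sandwich fixes that direction, negates (v - w)/2, and sends v to w.
Answer: 4/3*e1 - 8/3*e2


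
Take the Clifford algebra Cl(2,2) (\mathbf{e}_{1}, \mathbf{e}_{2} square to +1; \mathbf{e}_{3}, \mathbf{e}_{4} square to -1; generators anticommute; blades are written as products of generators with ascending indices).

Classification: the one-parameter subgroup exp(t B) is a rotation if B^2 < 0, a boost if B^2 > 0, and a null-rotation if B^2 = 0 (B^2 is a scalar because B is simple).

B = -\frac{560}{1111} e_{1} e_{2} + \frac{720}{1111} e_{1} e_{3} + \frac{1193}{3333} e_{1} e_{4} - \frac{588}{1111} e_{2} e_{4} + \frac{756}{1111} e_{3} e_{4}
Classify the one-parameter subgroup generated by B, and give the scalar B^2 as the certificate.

B^2 term by term: the squares give (-\frac{560}{1111})^2*(e_{1} e_{2})^2 + (\frac{720}{1111})^2*(e_{1} e_{3})^2 + (\frac{1193}{3333})^2*(e_{1} e_{4})^2 + (-\frac{588}{1111})^2*(e_{2} e_{4})^2 + (\frac{756}{1111})^2*(e_{3} e_{4})^2 = \frac{313600}{1234321}*(-1) + \frac{518400}{1234321}*(+1) + \frac{1423249}{11108889}*(+1) + \frac{345744}{1234321}*(+1) + \frac{571536}{1234321}*(-1) = \frac{1}{9} (each basis 2-blade squares to minus the product of its generators' squares); cross terms between blades sharing an index anticommute and cancel; the commuting (index-disjoint) pairs give grade-4 terms 2*c*c'*(blade product), which cancel blade by blade — e_{1} e_{2} e_{3} e_{4}: -\frac{846720}{1234321} + \frac{846720}{1234321} = 0 — confirming B is simple. So B^2 = \frac{1}{9}.
Answer: boost, certificate B^2 = \frac{1}{9}. The scalar \frac{1}{9} is the complete invariant here: its sign names the subgroup type.


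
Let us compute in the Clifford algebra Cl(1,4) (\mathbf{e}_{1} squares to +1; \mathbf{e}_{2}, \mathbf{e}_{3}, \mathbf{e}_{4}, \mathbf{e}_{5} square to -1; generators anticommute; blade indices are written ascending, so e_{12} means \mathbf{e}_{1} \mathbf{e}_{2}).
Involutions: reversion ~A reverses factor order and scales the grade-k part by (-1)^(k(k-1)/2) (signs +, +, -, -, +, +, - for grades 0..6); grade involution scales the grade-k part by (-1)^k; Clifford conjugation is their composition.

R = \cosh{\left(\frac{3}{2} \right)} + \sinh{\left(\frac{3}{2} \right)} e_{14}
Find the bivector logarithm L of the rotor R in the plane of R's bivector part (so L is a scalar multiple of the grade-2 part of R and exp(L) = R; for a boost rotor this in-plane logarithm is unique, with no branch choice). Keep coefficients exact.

The scalar part of R is \cosh{\left(\frac{3}{2} \right)}, which determines |rapidity| via cosh; the sign lives in the bivector part, and pairing them (bivector part over sinh of the rapidity = the plane) gives the unique in-plane L = rapidity * plane.
Concretely: cosh(rapidity) = \cosh{\left(\frac{3}{2} \right)} gives rapidity = ±\frac{3}{2}, and since rapidity/sinh(rapidity) is even the sign is immaterial: L = (rapidity/sinh(rapidity)) * <R>_2 = (\frac{3}{2 \sinh{\left(\frac{3}{2} \right)}}) * <R>_2.
Answer: \frac{3}{2} e_{14}


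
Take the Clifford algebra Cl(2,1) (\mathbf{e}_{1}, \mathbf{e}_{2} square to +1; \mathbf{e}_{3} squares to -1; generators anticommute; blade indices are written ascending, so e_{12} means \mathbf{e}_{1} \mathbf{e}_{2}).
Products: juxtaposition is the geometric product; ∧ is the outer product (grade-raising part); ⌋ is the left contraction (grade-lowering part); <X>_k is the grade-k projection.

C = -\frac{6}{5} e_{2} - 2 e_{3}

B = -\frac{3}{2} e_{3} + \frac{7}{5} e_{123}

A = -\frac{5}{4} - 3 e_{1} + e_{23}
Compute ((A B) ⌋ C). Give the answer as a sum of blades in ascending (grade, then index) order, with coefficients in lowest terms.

step 1: \frac{7}{5} e_{1} + \frac{3}{2} e_{2} + \frac{15}{8} e_{3} + \frac{9}{2} e_{13} - \frac{21}{5} e_{23} - \frac{7}{4} e_{123}
step 2: \frac{39}{20}
Answer: \frac{39}{20}


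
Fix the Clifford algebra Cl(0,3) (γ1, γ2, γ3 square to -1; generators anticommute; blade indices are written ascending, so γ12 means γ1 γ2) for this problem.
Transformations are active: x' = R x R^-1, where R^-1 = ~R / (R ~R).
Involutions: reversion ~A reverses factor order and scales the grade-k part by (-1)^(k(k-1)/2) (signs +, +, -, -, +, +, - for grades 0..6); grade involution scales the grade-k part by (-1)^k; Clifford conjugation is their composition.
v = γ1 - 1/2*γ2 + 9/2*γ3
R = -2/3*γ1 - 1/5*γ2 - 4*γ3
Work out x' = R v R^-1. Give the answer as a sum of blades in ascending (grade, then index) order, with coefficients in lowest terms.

~R = -2/3*γ1 - 1/5*γ2 - 4*γ3, and R ~R = -3709/225, so R^-1 = ~R / (-3709/225).
R v = 557/30 + 8/15*γ12 + γ13 - 29/10*γ23
Answer: 1861/3709*γ1 + 7051/7418*γ2 + 33459/7418*γ3


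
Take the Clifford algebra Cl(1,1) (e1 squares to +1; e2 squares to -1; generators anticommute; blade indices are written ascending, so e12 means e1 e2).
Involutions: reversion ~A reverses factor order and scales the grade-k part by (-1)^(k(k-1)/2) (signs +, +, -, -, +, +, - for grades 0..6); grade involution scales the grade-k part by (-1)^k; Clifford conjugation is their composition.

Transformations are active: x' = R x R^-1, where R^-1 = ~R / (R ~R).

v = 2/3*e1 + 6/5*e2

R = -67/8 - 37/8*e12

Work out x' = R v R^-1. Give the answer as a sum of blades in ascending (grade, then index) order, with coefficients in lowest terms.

~R = -67/8 + 37/8*e12, and R ~R = 195/4, so R^-1 = ~R / (195/4).
R v = -1/30*e1 - 209/30*e2
Answer: -3833/5850*e1 + 6983/5850*e2


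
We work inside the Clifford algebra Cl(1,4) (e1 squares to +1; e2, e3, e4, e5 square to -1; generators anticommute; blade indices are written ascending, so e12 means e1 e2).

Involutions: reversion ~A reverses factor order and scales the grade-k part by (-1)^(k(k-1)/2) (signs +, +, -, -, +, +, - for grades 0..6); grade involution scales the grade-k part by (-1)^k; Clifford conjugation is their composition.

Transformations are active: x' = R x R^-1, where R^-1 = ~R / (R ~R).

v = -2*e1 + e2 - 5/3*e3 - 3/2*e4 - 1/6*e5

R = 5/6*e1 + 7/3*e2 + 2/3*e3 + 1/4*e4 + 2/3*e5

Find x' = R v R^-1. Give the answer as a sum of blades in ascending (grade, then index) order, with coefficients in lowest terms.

~R = 5/6*e1 + 7/3*e2 + 2/3*e3 + 1/4*e4 + 2/3*e5, and R ~R = -821/144, so R^-1 = ~R / (-821/144).
R v = -173/72 + 11/2*e12 - 1/18*e13 - 3/4*e14 + 43/36*e15 - 41/9*e23 - 15/4*e24 - 19/18*e25 - 7/12*e34 + e35 + 23/24*e45
Answer: 6656/2463*e1 + 2381/2463*e2 + 5489/2463*e3 + 2809/1642*e4 + 3589/4926*e5


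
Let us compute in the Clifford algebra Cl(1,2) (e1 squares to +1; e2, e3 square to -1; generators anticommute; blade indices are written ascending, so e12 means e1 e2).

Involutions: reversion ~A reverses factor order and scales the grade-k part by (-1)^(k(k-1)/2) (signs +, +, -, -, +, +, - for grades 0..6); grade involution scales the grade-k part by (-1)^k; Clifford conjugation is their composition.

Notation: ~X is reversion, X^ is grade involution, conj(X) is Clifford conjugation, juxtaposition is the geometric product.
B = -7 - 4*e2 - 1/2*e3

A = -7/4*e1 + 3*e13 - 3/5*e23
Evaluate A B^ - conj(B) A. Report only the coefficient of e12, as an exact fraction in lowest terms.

first term: 43/4*e1 + 3/10*e2 - 12/5*e3 - 7*e12 - 175/8*e13 + 21/5*e23 - 12*e123
second term: 55/4*e1 - 3/10*e2 + 12/5*e3 + 7*e12 - 161/8*e13 + 21/5*e23 - 12*e123
Answer: -14


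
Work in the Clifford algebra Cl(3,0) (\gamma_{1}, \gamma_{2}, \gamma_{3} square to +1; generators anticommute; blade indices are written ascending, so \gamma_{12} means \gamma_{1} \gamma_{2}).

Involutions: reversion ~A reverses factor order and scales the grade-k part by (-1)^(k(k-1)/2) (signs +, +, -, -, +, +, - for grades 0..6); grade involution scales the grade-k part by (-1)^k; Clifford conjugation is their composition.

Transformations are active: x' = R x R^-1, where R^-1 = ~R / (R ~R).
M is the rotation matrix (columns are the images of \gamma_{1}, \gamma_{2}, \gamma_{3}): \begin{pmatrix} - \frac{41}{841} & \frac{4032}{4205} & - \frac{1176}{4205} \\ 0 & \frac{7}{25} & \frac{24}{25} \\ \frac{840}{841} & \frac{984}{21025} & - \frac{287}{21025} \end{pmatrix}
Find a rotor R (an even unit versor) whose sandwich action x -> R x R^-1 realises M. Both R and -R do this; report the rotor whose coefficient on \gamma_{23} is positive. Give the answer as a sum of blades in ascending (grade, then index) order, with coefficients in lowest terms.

Method: write R = a + b12*\gamma_{12} + b13*\gamma_{13} + b23*\gamma_{23} with a^2 + b12^2 + b13^2 + b23^2 = 1 (so R^-1 = ~R). Expanding the columns R e_j ~R gives tr M = 4a^2 - 1 and, from the antisymmetric part, M21 - M12 = -4a*b12, M13 - M31 = 4a*b13, M32 - M23 = -4a*b23.
Here tr M = \frac{183}{841}, so a^2 = (1 + tr M)/4 = \frac{256}{841} and a = ±\frac{16}{29}. Taking a = \frac{16}{29}: M21 - M12 = -\frac{4032}{4205}, M13 - M31 = -\frac{5376}{4205}, M32 - M23 = -\frac{768}{841}, giving b12 = \frac{63}{145}, b13 = -\frac{84}{145}, b23 = \frac{12}{29}, i.e. R = \frac{16}{29} + \frac{63}{145} \gamma_{12} - \frac{84}{145} \gamma_{13} + \frac{12}{29} \gamma_{23}.
Its \gamma_{23} coefficient is already positive.
Answer: \frac{16}{29} + \frac{63}{145} \gamma_{12} - \frac{84}{145} \gamma_{13} + \frac{12}{29} \gamma_{23}. Sheet selection: the two-to-one cover makes ±R indistinguishable at the matrix level (trace \frac{183}{841}), so uniqueness comes from the required sign on \gamma_{23}.


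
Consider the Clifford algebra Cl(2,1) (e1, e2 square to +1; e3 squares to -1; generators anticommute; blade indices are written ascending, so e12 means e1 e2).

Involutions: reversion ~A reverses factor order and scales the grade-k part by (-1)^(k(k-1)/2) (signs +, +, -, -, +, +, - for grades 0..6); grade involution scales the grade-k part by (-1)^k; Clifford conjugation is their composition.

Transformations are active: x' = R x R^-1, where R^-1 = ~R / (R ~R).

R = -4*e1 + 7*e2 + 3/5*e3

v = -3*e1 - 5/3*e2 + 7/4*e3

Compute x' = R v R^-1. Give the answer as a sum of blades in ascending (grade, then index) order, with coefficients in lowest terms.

~R = -4*e1 + 7*e2 + 3/5*e3, and R ~R = 1616/25, so R^-1 = ~R / (1616/25).
R v = -43/60 + 83/3*e12 - 26/5*e13 + 53/4*e23
Answer: 7487/2424*e1 + 4885/3232*e2 - 5699/3232*e3


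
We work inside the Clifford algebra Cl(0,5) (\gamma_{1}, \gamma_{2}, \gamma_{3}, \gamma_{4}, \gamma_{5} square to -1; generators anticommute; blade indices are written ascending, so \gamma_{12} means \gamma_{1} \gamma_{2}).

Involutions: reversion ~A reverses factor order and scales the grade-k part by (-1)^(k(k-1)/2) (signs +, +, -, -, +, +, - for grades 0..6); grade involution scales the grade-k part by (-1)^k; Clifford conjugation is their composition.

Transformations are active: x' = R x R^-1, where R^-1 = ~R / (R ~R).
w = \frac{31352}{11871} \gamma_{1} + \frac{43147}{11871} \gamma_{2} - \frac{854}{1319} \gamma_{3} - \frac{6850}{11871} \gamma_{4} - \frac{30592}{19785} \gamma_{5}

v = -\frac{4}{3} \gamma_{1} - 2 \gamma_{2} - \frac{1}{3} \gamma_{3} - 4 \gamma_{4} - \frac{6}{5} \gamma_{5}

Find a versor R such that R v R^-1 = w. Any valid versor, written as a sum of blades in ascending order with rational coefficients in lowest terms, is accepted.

R = v + w = \frac{15524}{11871} \gamma_{1} + \frac{19405}{11871} \gamma_{2} - \frac{3881}{3957} \gamma_{3} - \frac{54334}{11871} \gamma_{4} - \frac{54334}{19785} \gamma_{5} works: the equal norms (-\frac{5249}{225}) guarantee its sandwich swaps v into w.
Answer: \frac{15524}{11871} \gamma_{1} + \frac{19405}{11871} \gamma_{2} - \frac{3881}{3957} \gamma_{3} - \frac{54334}{11871} \gamma_{4} - \frac{54334}{19785} \gamma_{5}


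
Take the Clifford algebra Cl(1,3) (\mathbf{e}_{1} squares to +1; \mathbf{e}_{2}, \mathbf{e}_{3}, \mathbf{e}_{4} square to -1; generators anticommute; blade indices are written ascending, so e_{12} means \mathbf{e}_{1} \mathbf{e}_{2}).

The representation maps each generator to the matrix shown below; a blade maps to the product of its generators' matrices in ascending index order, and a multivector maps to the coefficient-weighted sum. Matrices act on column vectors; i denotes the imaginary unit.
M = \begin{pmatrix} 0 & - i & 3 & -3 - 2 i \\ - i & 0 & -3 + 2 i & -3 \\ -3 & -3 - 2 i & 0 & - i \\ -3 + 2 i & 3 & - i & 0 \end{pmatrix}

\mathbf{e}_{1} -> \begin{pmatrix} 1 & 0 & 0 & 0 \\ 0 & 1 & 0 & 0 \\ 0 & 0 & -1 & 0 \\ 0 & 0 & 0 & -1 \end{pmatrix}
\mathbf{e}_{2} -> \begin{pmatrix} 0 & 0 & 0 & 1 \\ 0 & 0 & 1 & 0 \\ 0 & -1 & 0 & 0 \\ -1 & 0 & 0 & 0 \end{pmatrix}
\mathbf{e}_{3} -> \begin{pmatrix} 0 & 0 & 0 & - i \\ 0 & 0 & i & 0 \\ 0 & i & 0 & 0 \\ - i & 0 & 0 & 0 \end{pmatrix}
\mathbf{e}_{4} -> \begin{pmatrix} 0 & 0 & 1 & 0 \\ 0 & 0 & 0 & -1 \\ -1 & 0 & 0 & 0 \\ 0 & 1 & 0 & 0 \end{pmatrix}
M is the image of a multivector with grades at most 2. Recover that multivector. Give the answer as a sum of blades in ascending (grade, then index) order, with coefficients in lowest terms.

Method: the blade images are trace-orthogonal — tr(rho(e_A) rho(e_B)^-1) = 4 if A = B and 0 otherwise — and rho(e_A)^-1 = (e_A)^2 * rho(e_A) with (e_A)^2 = +1 or -1, so the coefficient of e_A in the preimage is (e_A)^2 * tr(M rho(e_A))/4.
Nonzero projections over blades of grade <= 2: e_{4}: (e_{4})^2 = -1, tr(M rho(e_{4})) = -12, coefficient 3; e_{12}: (e_{12})^2 = +1, tr(M rho(e_{12})) = -12, coefficient -3; e_{13}: (e_{13})^2 = +1, tr(M rho(e_{13})) = 8, coefficient 2; e_{34}: (e_{34})^2 = -1, tr(M rho(e_{34})) = -4, coefficient 1. Every other blade of grade <= 2 projects to 0.
Answer: 3 e_{4} - 3 e_{12} + 2 e_{13} + e_{34}


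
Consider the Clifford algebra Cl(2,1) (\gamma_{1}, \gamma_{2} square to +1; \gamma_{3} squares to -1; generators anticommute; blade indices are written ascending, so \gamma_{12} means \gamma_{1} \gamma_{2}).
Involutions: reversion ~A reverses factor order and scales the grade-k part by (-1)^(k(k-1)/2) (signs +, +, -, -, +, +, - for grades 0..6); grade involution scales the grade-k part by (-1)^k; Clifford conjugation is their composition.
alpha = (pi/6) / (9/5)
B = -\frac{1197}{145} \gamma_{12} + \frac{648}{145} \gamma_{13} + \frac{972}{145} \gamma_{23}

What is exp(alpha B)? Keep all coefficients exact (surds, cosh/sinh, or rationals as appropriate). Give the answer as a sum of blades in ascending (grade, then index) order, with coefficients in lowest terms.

B^2 term by term: the squares give (-\frac{1197}{145})^2*(\gamma_{12})^2 + (\frac{648}{145})^2*(\gamma_{13})^2 + (\frac{972}{145})^2*(\gamma_{23})^2 = \frac{1432809}{21025}*(-1) + \frac{419904}{21025}*(+1) + \frac{944784}{21025}*(+1) = -\frac{81}{25} (each basis 2-blade squares to minus the product of its generators' squares); cross terms between blades sharing an index anticommute and cancel. So B^2 = -\frac{81}{25}.
B^2 = -\frac{81}{25} — the series telescopes trigonometrically here: l = \frac{9}{5}, alpha*l = \frac{\pi}{6}, so exp(alpha B) = cos(\frac{\pi}{6}) + (sin(\frac{\pi}{6})/(\frac{9}{5}))*B = \frac{\sqrt{3}}{2} + (\frac{5}{18})*B.
Answer: \frac{\sqrt{3}}{2} - \frac{133}{58} \gamma_{12} + \frac{36}{29} \gamma_{13} + \frac{54}{29} \gamma_{23}


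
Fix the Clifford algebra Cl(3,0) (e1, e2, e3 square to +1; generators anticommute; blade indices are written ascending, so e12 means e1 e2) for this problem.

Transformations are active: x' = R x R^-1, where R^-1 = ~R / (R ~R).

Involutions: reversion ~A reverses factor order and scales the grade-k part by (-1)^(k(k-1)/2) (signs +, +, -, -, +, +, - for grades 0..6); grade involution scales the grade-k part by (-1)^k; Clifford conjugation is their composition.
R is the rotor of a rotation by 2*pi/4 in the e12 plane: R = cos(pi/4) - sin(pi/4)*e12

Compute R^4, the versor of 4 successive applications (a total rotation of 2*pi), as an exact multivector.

The rotor phase is half the rotation angle and phases add under composition, so 4 steps in the e12 plane accumulate phase 4*(pi/4) = pi: R^4 = cos(pi) - sin(pi)*e12.
cos(pi) = -1 and sin(pi) = 0, so R^4 = -1. The total rotation 2*pi is 1 full turn, so every vector returns to itself, yet the rotor is -1, on the OTHER sheet of the double cover (an odd number of 2*pi turns).
Answer: -1


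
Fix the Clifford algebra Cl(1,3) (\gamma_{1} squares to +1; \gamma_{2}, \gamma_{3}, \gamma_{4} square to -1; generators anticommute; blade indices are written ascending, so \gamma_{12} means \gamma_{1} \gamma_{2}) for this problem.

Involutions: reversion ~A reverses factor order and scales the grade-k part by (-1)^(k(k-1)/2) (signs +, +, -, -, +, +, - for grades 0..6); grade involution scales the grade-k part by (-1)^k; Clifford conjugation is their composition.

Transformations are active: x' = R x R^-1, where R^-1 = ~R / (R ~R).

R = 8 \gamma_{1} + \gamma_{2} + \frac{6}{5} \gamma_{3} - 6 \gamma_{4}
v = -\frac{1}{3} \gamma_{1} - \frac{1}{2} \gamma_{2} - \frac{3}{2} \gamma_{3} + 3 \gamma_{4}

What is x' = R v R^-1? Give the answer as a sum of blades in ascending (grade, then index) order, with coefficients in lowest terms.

~R = 8 \gamma_{1} + \gamma_{2} + \frac{6}{5} \gamma_{3} - 6 \gamma_{4}, and R ~R = \frac{639}{25}, so R^-1 = ~R / (\frac{639}{25}).
R v = \frac{529}{30} - \frac{11}{3} \gamma_{12} - \frac{58}{5} \gamma_{13} + 22 \gamma_{14} - \frac{9}{10} \gamma_{23} - \frac{27}{5} \gamma_{34}
Answer: \frac{21799}{1917} \gamma_{1} + \frac{7207}{3834} \gamma_{2} + \frac{4033}{1278} \gamma_{3} - \frac{7207}{639} \gamma_{4}


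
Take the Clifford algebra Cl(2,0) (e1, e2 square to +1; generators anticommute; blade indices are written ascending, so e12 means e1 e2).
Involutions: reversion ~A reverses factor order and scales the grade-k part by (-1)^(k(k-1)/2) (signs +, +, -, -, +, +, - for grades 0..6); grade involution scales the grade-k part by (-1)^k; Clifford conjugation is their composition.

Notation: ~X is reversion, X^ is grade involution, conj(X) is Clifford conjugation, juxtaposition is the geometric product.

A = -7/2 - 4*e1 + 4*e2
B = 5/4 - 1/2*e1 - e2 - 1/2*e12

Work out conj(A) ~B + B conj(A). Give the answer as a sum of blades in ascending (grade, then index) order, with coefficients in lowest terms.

first term: -19/8 + 35/4*e1 + 1/2*e2 - 31/4*e12
second term: -19/8 + 35/4*e1 + 1/2*e2 + 31/4*e12
Answer: -19/4 + 35/2*e1 + e2


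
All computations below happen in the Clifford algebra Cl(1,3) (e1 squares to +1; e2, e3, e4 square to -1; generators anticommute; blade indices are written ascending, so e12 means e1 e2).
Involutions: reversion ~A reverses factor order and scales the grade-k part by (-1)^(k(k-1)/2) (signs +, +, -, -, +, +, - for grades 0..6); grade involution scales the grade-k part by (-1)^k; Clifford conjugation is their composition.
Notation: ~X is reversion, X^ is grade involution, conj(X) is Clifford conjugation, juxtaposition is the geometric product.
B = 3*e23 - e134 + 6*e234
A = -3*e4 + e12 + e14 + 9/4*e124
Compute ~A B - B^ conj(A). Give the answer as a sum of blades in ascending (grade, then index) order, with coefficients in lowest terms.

first term: -e3 - 27/2*e13 + 81/4*e23 + 6*e123 + 51/4*e134 - 10*e234 - 3*e1234
second term: e3 + 15/2*e13 + 63/4*e23 + 6*e123 + 51/4*e134 + 8*e234 - 3*e1234
Answer: -2*e3 - 21*e13 + 9/2*e23 - 18*e234


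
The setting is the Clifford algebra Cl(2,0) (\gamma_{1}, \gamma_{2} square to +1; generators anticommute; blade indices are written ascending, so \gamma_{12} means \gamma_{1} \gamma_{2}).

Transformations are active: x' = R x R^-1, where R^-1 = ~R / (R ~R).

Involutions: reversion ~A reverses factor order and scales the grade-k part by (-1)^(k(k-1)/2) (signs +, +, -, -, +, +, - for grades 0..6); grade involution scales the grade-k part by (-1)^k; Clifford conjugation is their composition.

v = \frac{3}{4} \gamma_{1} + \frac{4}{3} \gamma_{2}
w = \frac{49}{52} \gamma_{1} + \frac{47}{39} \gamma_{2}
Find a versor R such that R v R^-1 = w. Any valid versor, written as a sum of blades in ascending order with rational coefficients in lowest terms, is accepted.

Equal squares first: v^2 = w^2 = \frac{337}{144}. Then v + w = \frac{22}{13} \gamma_{1} + \frac{33}{13} \gamma_{2} is a versor taking v to w, provided it is invertible.
Answer: \frac{22}{13} \gamma_{1} + \frac{33}{13} \gamma_{2}


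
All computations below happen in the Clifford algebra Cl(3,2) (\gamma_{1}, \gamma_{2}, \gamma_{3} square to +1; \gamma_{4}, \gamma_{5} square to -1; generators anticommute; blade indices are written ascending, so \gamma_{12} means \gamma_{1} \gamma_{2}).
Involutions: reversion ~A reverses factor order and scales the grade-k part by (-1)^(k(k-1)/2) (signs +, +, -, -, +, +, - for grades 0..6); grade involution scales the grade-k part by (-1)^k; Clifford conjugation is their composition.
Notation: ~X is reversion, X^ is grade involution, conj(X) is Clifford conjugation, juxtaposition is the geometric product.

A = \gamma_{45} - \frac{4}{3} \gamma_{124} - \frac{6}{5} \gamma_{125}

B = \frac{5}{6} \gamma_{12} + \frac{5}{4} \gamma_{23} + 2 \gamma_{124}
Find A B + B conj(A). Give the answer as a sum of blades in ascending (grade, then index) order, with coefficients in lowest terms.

first term: -\frac{8}{3} + \frac{10}{9} \gamma_{4} + \gamma_{5} - \frac{12}{5} \gamma_{45} + 2 \gamma_{125} - \frac{5}{3} \gamma_{134} - \frac{3}{2} \gamma_{135} + \frac{5}{6} \gamma_{1245} + \frac{5}{4} \gamma_{2345}
second term: -\frac{8}{3} + \frac{10}{9} \gamma_{4} + \gamma_{5} + \frac{12}{5} \gamma_{45} + 2 \gamma_{125} + \frac{5}{3} \gamma_{134} + \frac{3}{2} \gamma_{135} - \frac{5}{6} \gamma_{1245} - \frac{5}{4} \gamma_{2345}
Answer: -\frac{16}{3} + \frac{20}{9} \gamma_{4} + 2 \gamma_{5} + 4 \gamma_{125}
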